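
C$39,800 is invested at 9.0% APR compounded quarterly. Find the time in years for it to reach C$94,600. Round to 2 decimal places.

9.73 years

Periodic rate i = 0.09/4 = 0.0225.
(1+i)^n = 94600/39800 = 2.37688, so n = ln 2.37688 / ln 1.0225 = 38.9109 quarters
= 38.9109/4 years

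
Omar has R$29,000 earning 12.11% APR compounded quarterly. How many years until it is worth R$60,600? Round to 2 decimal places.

Periodic rate i = 0.1211/4 = 0.030275.
n = ln(60600/29000) / ln(1+0.030275) = ln(2.08966) / 0.029826 = 24.7102 quarters
= 24.7102/4 years

6.18 years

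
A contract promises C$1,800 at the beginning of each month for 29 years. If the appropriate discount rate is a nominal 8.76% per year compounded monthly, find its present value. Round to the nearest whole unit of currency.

C$228,613

i = 0.0876/12 = 0.0073 per month; n = 29·12 = 348.
PV = PMT · [1 − (1+i)^(−n)] / i × (1+i) = 1800 · 127.007327 = 228,613.1892
Payments are at the start of each period, so multiply by (1+i).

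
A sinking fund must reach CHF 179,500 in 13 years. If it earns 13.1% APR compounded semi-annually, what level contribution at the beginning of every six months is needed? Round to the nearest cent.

CHF 2,624.37

Periodic rate i = 0.131/2 = 0.0655; n = 13 × 2 = 26 periods.
PMT = 179500 / ( [(1+0.0655)^26 − 1] / 0.0655 × (1+i) ) = 179500 / 68.397444 = 2,624.3671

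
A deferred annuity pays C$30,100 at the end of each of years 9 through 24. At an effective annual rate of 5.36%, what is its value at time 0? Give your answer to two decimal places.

Value one period before first payment (t=8): 30100 × [1 − (1+0.0536)^(−16)] / 0.0536 = 30100 × 10.565329 = 318,016.3899
Discount back 8 years: 318,016.3899 × (1+0.0536)^(−8) = 318,016.3899 × 0.658558 = 209,432.1772

C$209,432.18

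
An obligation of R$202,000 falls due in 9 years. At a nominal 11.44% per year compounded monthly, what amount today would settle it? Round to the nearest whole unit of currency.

Periodic rate i = 0.1144/12 = 0.00953333; n = 9 × 12 = 108 periods.
PV = FV·(1+i)^(−n) = 202,000 × 0.358896 = 72,496.9497

R$72,497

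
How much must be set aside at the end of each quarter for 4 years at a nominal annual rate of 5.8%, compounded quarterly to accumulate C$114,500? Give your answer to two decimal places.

i = 0.058/4 = 0.0145 per quarter; n = 4·4 = 16.
FV-annuity factor = 17.863487; PMT = 114500 / 17.863487 = 6,409.7229

C$6,409.72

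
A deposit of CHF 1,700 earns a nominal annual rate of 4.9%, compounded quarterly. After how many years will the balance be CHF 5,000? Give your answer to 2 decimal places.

22.15 years

Periodic rate i = 0.049/4 = 0.01225.
n = ln(5000/1700) / ln(1+0.01225) = ln(2.94118) / 0.012176 = 88.6044 quarters
= 88.6044/4 years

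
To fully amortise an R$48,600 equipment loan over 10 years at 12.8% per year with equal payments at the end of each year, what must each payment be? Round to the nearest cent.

R$8,885.00

Annuity-PV factor = 5.469895; PMT = 48600 / 5.469895 = 8,884.9966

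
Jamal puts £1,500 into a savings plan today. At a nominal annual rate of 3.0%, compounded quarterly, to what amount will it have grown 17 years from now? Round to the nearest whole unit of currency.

Periodic rate i = 0.03/4 = 0.0075; n = 17 × 4 = 68 periods.
1,500 × (1+0.0075)^68 = 1,500 × 1.662125 = 2,493.1878

£2,493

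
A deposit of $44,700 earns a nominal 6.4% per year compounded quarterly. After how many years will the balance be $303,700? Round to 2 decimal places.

Periodic rate i = 0.064/4 = 0.016.
n = ln(303700/44700) / ln(1+0.016) = ln(6.79418) / 0.015873 = 120.7097 quarters
= 120.7097/4 years

30.18 years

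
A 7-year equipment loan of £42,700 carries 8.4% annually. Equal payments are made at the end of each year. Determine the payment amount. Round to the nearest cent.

£8,314.03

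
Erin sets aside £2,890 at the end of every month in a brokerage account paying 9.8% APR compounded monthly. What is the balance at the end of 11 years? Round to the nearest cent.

£681,553.34

With 12 periods per year: i = 0.00816667, n = 132.
Accumulation factor s(132|0.00816667) = 235.831605; FV = 2890 × 235.831605 = 681,553.3397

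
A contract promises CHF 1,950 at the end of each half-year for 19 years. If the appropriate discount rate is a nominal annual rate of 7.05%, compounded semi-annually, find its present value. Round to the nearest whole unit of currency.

CHF 40,489

Periodic rate i = 0.0705/2 = 0.03525; n = 19 × 2 = 38 periods.
PV = 1950 × [1 − (1+0.03525)^(−38)] / 0.03525 = 1950 × 20.763399 = 40,488.6282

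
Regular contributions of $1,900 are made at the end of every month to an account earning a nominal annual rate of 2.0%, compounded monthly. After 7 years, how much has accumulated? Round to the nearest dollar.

$171,159

i = 0.02/12 = 0.00166667 per month; n = 7·12 = 84.
Accumulation factor s(84|0.00166667) = 90.083854; FV = 1900 × 90.083854 = 171,159.3230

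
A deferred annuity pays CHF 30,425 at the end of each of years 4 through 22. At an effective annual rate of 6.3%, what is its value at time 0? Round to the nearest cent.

Value one period before first payment (t=3): 30425 × [1 − (1+0.063)^(−19)] / 0.063 = 30425 × 10.901058 = 331,664.6951
PV₀ = 331,664.6951 / (1+0.063)^3 = 331,664.6951 / 1.201157 = 276,121.0084

CHF 276,121.01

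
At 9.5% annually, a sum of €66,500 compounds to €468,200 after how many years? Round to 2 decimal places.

n = ln(468200/66500) / ln(1+0.095) = ln(7.04060) / 0.090754 = 21.5052 years

21.51 years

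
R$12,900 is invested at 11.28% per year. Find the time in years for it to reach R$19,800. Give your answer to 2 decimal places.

n = ln(19800/12900) / ln(1+0.1128) = ln(1.53488) / 0.106879 = 4.0088 years

4.01 years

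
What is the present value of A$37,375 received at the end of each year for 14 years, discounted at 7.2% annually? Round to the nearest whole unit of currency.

PV = PMT · [1 − (1+i)^(−n)] / i = 37375 · 8.641533 = 322,977.3011

A$322,977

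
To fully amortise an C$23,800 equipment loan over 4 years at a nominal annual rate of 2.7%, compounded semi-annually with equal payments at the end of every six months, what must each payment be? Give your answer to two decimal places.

With 2 periods per year: i = 0.0135, n = 8.
Annuity-PV factor = 7.535084; PMT = 23800 / 7.535084 = 3,158.5582

C$3,158.56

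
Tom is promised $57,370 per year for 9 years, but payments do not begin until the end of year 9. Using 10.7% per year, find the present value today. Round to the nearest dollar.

$142,516

PV at t=8 (ordinary 9-year annuity): 57370 × a(9|0.107) = 57370 × 5.602210 = 321,398.7845
Discount back 8 years: 321,398.7845 × (1+0.107)^(−8) = 321,398.7845 × 0.443424 = 142,515.8814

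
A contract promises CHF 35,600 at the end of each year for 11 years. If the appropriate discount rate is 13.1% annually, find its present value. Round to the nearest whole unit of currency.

CHF 201,596

Annuity factor a(11|0.131) = 5.662799; PV = 35600 × 5.662799 = 201,595.6496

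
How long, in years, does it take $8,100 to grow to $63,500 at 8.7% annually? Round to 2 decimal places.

24.68 years

n = ln(63500/8100) / ln(1+0.087) = ln(7.83951) / 0.083422 = 24.6840 years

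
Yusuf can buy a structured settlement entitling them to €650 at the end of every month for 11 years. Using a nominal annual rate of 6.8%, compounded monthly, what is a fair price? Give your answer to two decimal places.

€60,299.43

Periodic rate i = 0.068/12 = 0.00566667; n = 11 × 12 = 132 periods.
PV = PMT · [1 − (1+i)^(−n)] / i = 650 · 92.768361 = 60,299.4348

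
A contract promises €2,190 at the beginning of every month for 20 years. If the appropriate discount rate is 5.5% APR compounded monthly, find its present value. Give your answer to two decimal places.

With 12 periods per year: i = 0.00458333, n = 240.
PV = PMT · [1 − (1+i)^(−n)] / i × (1+i) = 2190 · 146.038940 = 319,825.2788
(Beginning-of-period payments → annuity-due factor ×(1+i).)

€319,825.28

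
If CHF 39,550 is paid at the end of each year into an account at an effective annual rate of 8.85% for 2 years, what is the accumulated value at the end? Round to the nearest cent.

CHF 82,600.18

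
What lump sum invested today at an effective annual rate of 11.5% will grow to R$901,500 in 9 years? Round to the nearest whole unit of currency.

R$338,448

Discount factor = (1+0.115)^(−9) = 0.375428; PV = 901,500 × 0.375428 = 338,447.9786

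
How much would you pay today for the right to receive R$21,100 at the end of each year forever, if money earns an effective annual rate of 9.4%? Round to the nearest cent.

R$224,468.09

PV = PMT / i = 21100 / 0.094 = 224,468.0851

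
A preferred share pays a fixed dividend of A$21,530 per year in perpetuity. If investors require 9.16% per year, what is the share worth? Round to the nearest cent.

PV = C/r = 21530/0.0916 = 235,043.6681

A$235,043.67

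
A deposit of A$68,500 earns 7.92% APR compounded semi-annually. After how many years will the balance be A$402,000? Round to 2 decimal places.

22.78 years

Periodic rate i = 0.0792/2 = 0.0396.
n = ln(402000/68500) / ln(1+0.0396) = ln(5.86861) / 0.038836 = 45.5664 half-years
= 45.5664/2 years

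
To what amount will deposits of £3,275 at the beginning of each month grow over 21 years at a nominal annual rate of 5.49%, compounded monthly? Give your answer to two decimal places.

Periodic rate i = 0.0549/12 = 0.004575; n = 21 × 12 = 252 periods.
FV = 3275 × [(1+0.004575)^252 − 1] / 0.004575 × (1+i) = 3275 × 474.082137 = 1,552,618.9972
Payments are at the start of each period, so multiply by (1+i).

£1,552,619.00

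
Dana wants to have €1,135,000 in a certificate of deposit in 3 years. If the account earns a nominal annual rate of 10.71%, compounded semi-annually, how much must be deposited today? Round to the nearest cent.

€829,974.89

With 2 periods per year: i = 0.05355, n = 6.
PV = 1,135,000 / (1 + 0.05355)^6 = 1,135,000 / 1.367511 = 829,974.8889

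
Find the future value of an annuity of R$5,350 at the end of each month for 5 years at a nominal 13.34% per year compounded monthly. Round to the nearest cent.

With 12 periods per year: i = 0.0111167, n = 60.
FV = 5350 × [(1+0.0111167)^60 − 1] / 0.0111167 = 5350 × 84.668025 = 452,973.9333

R$452,973.93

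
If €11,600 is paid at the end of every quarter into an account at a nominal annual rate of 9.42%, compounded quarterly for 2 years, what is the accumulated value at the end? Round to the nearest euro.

€100,820

Periodic rate i = 0.0942/4 = 0.02355; n = 2 × 4 = 8 periods.
FV = PMT · [(1+i)^n − 1] / i = 11600 · 8.691389 = 100,820.1174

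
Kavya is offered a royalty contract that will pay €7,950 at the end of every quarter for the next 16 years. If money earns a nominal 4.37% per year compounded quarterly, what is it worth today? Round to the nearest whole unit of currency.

€364,666

With 4 periods per year: i = 0.010925, n = 64.
PV = PMT · [1 − (1+i)^(−n)] / i = 7950 · 45.869953 = 364,666.1278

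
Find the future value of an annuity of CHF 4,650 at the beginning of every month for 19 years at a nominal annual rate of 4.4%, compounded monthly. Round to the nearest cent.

CHF 1,659,257.56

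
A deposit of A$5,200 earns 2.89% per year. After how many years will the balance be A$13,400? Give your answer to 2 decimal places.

n = ln(13400/5200) / ln(1+0.0289) = ln(2.57692) / 0.028490 = 33.2252 years

33.23 years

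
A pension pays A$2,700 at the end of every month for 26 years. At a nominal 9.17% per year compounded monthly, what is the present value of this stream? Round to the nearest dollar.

Periodic rate i = 0.0917/12 = 0.00764167; n = 26 × 12 = 312 periods.
Annuity factor a(312|0.00764167) = 118.691150; PV = 2700 × 118.691150 = 320,466.1061

A$320,466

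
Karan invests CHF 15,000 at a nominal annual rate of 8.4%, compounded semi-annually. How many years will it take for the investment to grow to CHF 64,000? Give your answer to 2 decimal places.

17.63 years

Periodic rate i = 0.084/2 = 0.042.
(1+i)^n = 64000/15000 = 4.26667, so n = ln 4.26667 / ln 1.042 = 35.2641 half-years
= 35.2641/2 years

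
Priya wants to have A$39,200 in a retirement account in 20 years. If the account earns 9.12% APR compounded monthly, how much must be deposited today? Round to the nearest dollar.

A$6,370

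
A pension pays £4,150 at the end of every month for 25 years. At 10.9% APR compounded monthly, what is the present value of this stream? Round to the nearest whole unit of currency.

Periodic rate i = 0.109/12 = 0.00908333; n = 25 × 12 = 300 periods.
PV = 4150 × [1 − (1+0.00908333)^(−300)] / 0.00908333 = 4150 × 102.786330 = 426,563.2678

£426,563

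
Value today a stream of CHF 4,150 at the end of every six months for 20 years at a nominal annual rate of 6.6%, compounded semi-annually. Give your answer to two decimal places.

CHF 91,439.63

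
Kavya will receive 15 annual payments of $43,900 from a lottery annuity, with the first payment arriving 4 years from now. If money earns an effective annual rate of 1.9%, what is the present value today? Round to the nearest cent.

Value one period before first payment (t=3): 43900 × [1 − (1+0.019)^(−15)] / 0.019 = 43900 × 12.945916 = 568,325.7149
PV₀ = 568,325.7149 / (1+0.019)^3 = 568,325.7149 / 1.058090 = 537,124.2433

$537,124.24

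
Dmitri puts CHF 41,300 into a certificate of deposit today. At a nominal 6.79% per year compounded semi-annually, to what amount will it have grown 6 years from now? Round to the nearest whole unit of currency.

CHF 61,652

i = 0.0679/2 = 0.03395 per half-year; n = 6·2 = 12.
FV = PV·(1+i)^n = 41,300 × 1.492775 = 61,651.6213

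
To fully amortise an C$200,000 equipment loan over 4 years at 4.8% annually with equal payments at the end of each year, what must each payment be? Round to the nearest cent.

C$56,140.56

Annuity-PV factor = 3.562487; PMT = 200000 / 3.562487 = 56,140.5632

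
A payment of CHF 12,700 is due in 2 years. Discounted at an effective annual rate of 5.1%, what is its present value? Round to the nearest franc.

Discount factor = (1+0.051)^(−2) = 0.905304; PV = 12,700 × 0.905304 = 11,497.3642

CHF 11,497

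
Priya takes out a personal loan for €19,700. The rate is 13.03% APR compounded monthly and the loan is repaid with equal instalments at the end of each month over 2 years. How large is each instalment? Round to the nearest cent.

€936.85

With 12 periods per year: i = 0.0108583, n = 24.
PMT = 19700 / ( [1 − (1+0.0108583)^(−24)] / 0.0108583 ) = 19700 / 21.027878 = 936.8515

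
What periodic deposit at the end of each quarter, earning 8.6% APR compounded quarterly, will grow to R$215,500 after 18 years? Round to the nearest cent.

Periodic rate i = 0.086/4 = 0.0215; n = 18 × 4 = 72 periods.
PMT = 215500 / ( [(1+0.0215)^72 − 1] / 0.0215 ) = 215500 / 168.629901 = 1,277.9466

R$1,277.95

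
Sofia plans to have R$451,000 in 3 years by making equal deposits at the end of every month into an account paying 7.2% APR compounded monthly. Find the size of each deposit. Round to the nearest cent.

R$11,260.85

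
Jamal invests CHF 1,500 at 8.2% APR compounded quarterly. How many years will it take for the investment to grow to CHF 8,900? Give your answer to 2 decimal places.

Periodic rate i = 0.082/4 = 0.0205.
(1+i)^n = 8900/1500 = 5.93333, so n = ln 5.93333 / ln 1.0205 = 87.7451 quarters
= 87.7451/4 years

21.94 years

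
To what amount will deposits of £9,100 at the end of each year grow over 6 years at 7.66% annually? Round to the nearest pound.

£66,187

Accumulation factor s(6|0.0766) = 7.273302; FV = 9100 × 7.273302 = 66,187.0503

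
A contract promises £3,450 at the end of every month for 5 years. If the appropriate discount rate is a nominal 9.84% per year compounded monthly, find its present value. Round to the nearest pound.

With 12 periods per year: i = 0.0082, n = 60.
Annuity factor a(60|0.0082) = 47.240217; PV = 3450 × 47.240217 = 162,978.7502

£162,979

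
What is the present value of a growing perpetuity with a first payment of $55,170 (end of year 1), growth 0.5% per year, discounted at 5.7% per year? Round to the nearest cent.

$1,060,961.54

PV = PMT / (i − g) = 55170 / (0.057 − 0.005) = 55170 / 0.052000 = 1,060,961.5385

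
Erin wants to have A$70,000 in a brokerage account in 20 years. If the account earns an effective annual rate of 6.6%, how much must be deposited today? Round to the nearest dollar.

PV = FV·(1+i)^(−n) = 70,000 × 0.278520 = 19,496.3784

A$19,496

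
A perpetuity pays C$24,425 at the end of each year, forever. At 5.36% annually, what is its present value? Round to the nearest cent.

PV = PMT / i = 24425 / 0.0536 = 455,690.2985

C$455,690.30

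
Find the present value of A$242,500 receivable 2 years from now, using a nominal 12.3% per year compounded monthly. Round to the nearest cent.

A$189,853.73

Periodic rate i = 0.123/12 = 0.01025; n = 2 × 12 = 24 periods.
Discount factor = (1+0.01025)^(−24) = 0.782902; PV = 242,500 × 0.782902 = 189,853.7257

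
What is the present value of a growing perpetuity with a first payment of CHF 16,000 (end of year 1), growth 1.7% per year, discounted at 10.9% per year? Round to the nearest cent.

PV = D₁/(r − g) = 16000/(0.109 − 0.017) = 173,913.0435

CHF 173,913.04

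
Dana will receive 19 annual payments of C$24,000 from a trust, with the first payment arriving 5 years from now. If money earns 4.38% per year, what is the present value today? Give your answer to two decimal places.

C$257,174.76

Value one period before first payment (t=4): 24000 × [1 − (1+0.0438)^(−19)] / 0.0438 = 24000 × 12.719975 = 305,279.4056
PV₀ = 305,279.4056 / (1+0.0438)^4 = 305,279.4056 / 1.187050 = 257,174.7565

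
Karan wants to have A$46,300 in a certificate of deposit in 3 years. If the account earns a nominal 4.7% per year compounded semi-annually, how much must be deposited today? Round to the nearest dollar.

A$40,277

With 2 periods per year: i = 0.0235, n = 6.
PV = 46,300 / (1 + 0.0235)^6 = 46,300 / 1.149548 = 40,276.7027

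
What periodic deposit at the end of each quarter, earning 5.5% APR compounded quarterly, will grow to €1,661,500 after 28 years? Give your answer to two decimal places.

i = 0.055/4 = 0.01375 per quarter; n = 28·4 = 112.
FV-annuity factor = 262.975115; PMT = 1.6615e+06 / 262.975115 = 6,318.0883

€6,318.09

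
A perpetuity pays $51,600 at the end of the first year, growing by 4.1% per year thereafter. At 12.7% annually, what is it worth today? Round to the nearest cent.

$600,000.00

PV = PMT / (i − g) = 51600 / (0.127 − 0.041) = 51600 / 0.086000 = 600,000.0000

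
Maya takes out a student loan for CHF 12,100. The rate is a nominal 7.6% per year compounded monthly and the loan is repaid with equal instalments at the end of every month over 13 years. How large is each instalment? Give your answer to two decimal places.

CHF 122.32

i = 0.076/12 = 0.00633333 per month; n = 13·12 = 156.
PMT = 12100 / ( [1 − (1+0.00633333)^(−156)] / 0.00633333 ) = 12100 / 98.923837 = 122.3163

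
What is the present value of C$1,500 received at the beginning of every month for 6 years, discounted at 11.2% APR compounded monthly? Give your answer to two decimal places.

C$79,115.11

i = 0.112/12 = 0.00933333 per month; n = 6·12 = 72.
PV = PMT · [1 − (1+i)^(−n)] / i × (1+i) = 1500 · 52.743404 = 79,115.1056
Payments are at the start of each period, so multiply by (1+i).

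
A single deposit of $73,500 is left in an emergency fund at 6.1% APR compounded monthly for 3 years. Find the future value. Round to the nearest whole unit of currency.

Periodic rate i = 0.061/12 = 0.00508333; n = 3 × 12 = 36 periods.
73,500 × (1+0.00508333)^36 = 73,500 × 1.200258 = 88,218.9552

$88,219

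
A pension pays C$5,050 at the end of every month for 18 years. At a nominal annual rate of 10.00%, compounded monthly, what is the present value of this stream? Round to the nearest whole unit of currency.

C$505,079

Periodic rate i = 0.1/12 = 0.00833333; n = 18 × 12 = 216 periods.
PV = PMT · [1 − (1+i)^(−n)] / i = 5050 · 100.015633 = 505,078.9449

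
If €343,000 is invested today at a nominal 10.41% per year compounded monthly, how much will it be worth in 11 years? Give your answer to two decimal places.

€1,072,654.95

Periodic rate i = 0.1041/12 = 0.008675; n = 11 × 12 = 132 periods.
FV = 343,000 × (1 + 0.008675)^132 = 1,072,654.9495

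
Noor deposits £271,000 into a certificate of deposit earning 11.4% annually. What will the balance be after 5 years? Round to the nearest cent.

FV = 271,000 × (1 + 0.114)^5 = 464,938.2162

£464,938.22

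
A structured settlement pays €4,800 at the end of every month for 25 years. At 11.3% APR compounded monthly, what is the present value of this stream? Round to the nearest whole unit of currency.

€479,101

Periodic rate i = 0.113/12 = 0.00941667; n = 25 × 12 = 300 periods.
Annuity factor a(300|0.00941667) = 99.812622; PV = 4800 × 99.812622 = 479,100.5852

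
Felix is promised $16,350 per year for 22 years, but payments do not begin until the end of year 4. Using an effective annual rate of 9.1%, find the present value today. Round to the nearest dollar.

$117,994

PV at t=3 (ordinary 22-year annuity): 16350 × a(22|0.091) = 16350 × 9.371623 = 153,226.0433
Discount back 3 years: 153,226.0433 × (1+0.091)^(−3) = 153,226.0433 × 0.770062 = 117,993.5684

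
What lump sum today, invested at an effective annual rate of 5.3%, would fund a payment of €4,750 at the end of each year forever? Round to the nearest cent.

PV = PMT / i = 4750 / 0.053 = 89,622.6415

€89,622.64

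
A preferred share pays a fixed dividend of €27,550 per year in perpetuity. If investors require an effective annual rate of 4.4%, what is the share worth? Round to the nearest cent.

PV = C/r = 27550/0.044 = 626,136.3636

€626,136.36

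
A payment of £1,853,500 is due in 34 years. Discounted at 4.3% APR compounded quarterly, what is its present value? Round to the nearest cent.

i = 0.043/4 = 0.01075 per quarter; n = 34·4 = 136.
Discount factor = (1+0.01075)^(−136) = 0.233588; PV = 1,853,500 × 0.233588 = 432,954.8306

£432,954.83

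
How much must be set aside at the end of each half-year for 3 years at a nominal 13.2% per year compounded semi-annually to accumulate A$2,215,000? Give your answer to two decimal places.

Periodic rate i = 0.132/2 = 0.066; n = 3 × 2 = 6 periods.
FV-annuity factor = 7.081548; PMT = 2.215e+06 / 7.081548 = 312,784.7391

A$312,784.74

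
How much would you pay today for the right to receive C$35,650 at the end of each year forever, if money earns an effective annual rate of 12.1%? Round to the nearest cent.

PV = C/r = 35650/0.121 = 294,628.0992

C$294,628.10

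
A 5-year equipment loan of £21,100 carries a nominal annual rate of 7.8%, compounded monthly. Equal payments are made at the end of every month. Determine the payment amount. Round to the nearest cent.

£425.82

Periodic rate i = 0.078/12 = 0.0065; n = 5 × 12 = 60 periods.
Annuity-PV factor = 49.552018; PMT = 21100 / 49.552018 = 425.8152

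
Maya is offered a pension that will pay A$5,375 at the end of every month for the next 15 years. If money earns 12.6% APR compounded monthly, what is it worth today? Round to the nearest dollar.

A$433,805

Periodic rate i = 0.126/12 = 0.0105; n = 15 × 12 = 180 periods.
PV = PMT · [1 − (1+i)^(−n)] / i = 5375 · 80.707832 = 433,804.5960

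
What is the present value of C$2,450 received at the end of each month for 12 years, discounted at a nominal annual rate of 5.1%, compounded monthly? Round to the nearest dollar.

i = 0.051/12 = 0.00425 per month; n = 12·12 = 144.
PV = PMT · [1 − (1+i)^(−n)] / i = 2450 · 107.536721 = 263,464.9676

C$263,465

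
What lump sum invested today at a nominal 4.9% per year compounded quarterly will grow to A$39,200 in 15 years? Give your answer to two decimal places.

With 4 periods per year: i = 0.01225, n = 60.
PV = FV·(1+i)^(−n) = 39,200 × 0.481651 = 18,880.7369

A$18,880.74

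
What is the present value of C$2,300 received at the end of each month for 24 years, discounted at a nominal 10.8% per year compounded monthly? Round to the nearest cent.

C$236,198.94

With 12 periods per year: i = 0.009, n = 288.
PV = PMT · [1 − (1+i)^(−n)] / i = 2300 · 102.695191 = 236,198.9389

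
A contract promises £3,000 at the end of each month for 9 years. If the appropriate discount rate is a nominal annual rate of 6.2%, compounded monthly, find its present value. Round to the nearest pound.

With 12 periods per year: i = 0.00516667, n = 108.
Annuity factor a(108|0.00516667) = 82.611207; PV = 3000 × 82.611207 = 247,833.6204

£247,834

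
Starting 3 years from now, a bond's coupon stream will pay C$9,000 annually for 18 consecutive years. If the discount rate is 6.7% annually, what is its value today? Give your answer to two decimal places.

Value one period before first payment (t=2): 9000 × [1 − (1+0.067)^(−18)] / 0.067 = 9000 × 10.280588 = 92,525.2902
Discount back 2 years: 92,525.2902 × (1+0.067)^(−2) = 92,525.2902 × 0.878357 = 81,270.2540

C$81,270.25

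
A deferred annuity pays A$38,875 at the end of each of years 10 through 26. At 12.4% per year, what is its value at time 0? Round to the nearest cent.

A$94,476.26

Value one period before first payment (t=9): 38875 × [1 − (1+0.124)^(−17)] / 0.124 = 38875 × 6.959036 = 270,532.5163
PV₀ = 270,532.5163 / (1+0.124)^9 = 270,532.5163 / 2.863497 = 94,476.2553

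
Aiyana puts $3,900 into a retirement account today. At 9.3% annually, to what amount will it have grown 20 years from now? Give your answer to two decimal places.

$23,092.33

3,900 × (1+0.093)^20 = 3,900 × 5.921111 = 23,092.3348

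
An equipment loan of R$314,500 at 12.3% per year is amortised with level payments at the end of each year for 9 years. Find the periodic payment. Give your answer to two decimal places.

R$59,699.71

Annuity-PV factor = 5.268032; PMT = 314500 / 5.268032 = 59,699.7112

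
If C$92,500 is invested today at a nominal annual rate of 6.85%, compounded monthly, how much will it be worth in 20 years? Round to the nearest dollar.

With 12 periods per year: i = 0.00570833, n = 240.
92,500 × (1+0.00570833)^240 = 92,500 × 3.920051 = 362,604.6975

C$362,605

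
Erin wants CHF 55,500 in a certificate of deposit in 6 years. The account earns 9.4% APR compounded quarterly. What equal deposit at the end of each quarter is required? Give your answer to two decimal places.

CHF 1,747.72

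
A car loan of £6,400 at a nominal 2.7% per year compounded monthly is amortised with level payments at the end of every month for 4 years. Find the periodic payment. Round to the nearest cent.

£140.81

With 12 periods per year: i = 0.00225, n = 48.
PMT = 6400 / ( [1 − (1+0.00225)^(−48)] / 0.00225 ) = 6400 / 45.450444 = 140.8127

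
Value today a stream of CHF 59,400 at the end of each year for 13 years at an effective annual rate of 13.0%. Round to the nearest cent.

CHF 363,635.60

PV = PMT · [1 − (1+i)^(−n)] / i = 59400 · 6.121812 = 363,635.6043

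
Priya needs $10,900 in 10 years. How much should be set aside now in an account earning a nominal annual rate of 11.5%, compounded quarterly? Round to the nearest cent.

i = 0.115/4 = 0.02875 per quarter; n = 10·4 = 40.
PV = FV·(1+i)^(−n) = 10,900 × 0.321815 = 3,507.7818

$3,507.78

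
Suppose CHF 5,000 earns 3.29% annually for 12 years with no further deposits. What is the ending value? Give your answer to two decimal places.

CHF 7,373.43

FV = PV·(1+i)^n = 5,000 × 1.474685 = 7,373.4261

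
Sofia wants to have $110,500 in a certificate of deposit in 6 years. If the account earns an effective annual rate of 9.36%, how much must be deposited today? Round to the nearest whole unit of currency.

$64,597

Discount factor = (1+0.0936)^(−6) = 0.584587; PV = 110,500 × 0.584587 = 64,596.8393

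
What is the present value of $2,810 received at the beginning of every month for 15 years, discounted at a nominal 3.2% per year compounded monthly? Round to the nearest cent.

$402,360.41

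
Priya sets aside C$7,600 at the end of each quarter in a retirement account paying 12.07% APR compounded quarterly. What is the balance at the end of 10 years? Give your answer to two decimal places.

C$575,328.33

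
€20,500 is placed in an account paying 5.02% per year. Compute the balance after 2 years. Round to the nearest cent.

20,500 × (1+0.0502)^2 = 20,500 × 1.102920 = 22,609.8608

€22,609.86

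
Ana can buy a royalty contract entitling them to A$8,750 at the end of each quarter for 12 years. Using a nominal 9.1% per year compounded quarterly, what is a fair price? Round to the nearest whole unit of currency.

Periodic rate i = 0.091/4 = 0.02275; n = 12 × 4 = 48 periods.
PV = 8750 × [1 − (1+0.02275)^(−48)] / 0.02275 = 8750 × 29.025241 = 253,970.8579

A$253,971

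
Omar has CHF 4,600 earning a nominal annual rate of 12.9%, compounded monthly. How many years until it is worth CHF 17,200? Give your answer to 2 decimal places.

Periodic rate i = 0.129/12 = 0.01075.
n = ln(17200/4600) / ln(1+0.01075) = ln(3.73913) / 0.010693 = 123.3423 months
= 123.3423/12 years

10.28 years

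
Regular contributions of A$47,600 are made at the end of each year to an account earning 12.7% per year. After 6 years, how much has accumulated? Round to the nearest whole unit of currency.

Accumulation factor s(6|0.127) = 8.259900; FV = 47600 × 8.259900 = 393,171.2234

A$393,171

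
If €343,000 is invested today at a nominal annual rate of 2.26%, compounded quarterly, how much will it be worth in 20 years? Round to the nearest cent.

€538,322.78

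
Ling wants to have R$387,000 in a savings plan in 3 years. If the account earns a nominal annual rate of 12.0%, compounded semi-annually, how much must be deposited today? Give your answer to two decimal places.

With 2 periods per year: i = 0.06, n = 6.
Discount factor = (1+0.06)^(−6) = 0.704961; PV = 387,000 × 0.704961 = 272,819.7292

R$272,819.73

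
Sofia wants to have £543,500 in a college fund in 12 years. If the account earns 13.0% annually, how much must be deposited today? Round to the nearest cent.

£125,388.65

Discount factor = (1+0.13)^(−12) = 0.230706; PV = 543,500 × 0.230706 = 125,388.6500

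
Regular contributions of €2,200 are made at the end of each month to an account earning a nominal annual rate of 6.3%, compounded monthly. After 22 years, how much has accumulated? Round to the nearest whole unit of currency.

Periodic rate i = 0.063/12 = 0.00525; n = 22 × 12 = 264 periods.
FV = 2200 × [(1+0.00525)^264 − 1] / 0.00525 = 2200 × 568.447806 = 1,250,585.1738

€1,250,585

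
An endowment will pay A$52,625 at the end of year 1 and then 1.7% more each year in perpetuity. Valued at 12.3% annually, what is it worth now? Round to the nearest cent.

A$496,462.26

PV = D₁/(r − g) = 52625/(0.123 − 0.017) = 496,462.2642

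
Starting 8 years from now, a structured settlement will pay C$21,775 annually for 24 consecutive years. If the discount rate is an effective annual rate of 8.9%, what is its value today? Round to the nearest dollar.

C$117,295

Value one period before first payment (t=7): 21775 × [1 − (1+0.089)^(−24)] / 0.089 = 21775 × 9.784041 = 213,047.4950
PV₀ = 213,047.4950 / (1+0.089)^7 = 213,047.4950 / 1.816332 = 117,295.4792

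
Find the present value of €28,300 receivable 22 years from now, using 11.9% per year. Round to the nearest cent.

PV = FV·(1+i)^(−n) = 28,300 × 0.084283 = 2,385.1985

€2,385.20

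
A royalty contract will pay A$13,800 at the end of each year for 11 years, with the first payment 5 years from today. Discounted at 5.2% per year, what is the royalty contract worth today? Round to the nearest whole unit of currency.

PV at t=4 (ordinary 11-year annuity): 13800 × a(11|0.052) = 13800 × 8.219851 = 113,433.9505
PV₀ = 113,433.9505 / (1+0.052)^4 = 113,433.9505 / 1.224794 = 92,614.7370

A$92,615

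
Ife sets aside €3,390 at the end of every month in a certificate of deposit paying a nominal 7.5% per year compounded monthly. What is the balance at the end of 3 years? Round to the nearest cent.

€136,384.38

With 12 periods per year: i = 0.00625, n = 36.
FV = 3390 × [(1+0.00625)^36 − 1] / 0.00625 = 3390 × 40.231382 = 136,384.3839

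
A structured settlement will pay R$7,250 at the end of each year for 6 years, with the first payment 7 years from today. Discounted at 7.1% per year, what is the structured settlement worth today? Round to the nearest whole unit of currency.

Value one period before first payment (t=6): 7250 × [1 − (1+0.071)^(−6)] / 0.071 = 7250 × 4.751860 = 34,450.9873
Discount back 6 years: 34,450.9873 × (1+0.071)^(−6) = 34,450.9873 × 0.662618 = 22,827.8415

R$22,828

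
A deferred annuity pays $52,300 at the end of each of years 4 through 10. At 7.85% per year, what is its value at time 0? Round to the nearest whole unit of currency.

Value one period before first payment (t=3): 52300 × [1 − (1+0.0785)^(−7)] / 0.0785 = 52300 × 5.233186 = 273,695.6498
Discount back 3 years: 273,695.6498 × (1+0.0785)^(−3) = 273,695.6498 × 0.797149 = 218,176.2367

$218,176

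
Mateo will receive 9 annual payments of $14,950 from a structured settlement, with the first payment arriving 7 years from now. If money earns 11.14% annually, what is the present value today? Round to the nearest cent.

$43,685.52

Value one period before first payment (t=6): 14950 × [1 − (1+0.1114)^(−9)] / 0.1114 = 14950 × 5.507046 = 82,330.3341
Discount back 6 years: 82,330.3341 × (1+0.1114)^(−6) = 82,330.3341 × 0.530613 = 43,685.5214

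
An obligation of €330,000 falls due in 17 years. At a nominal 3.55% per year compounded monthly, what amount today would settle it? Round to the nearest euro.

With 12 periods per year: i = 0.00295833, n = 204.
PV = 330,000 / (1 + 0.00295833)^204 = 330,000 / 1.826879 = 180,635.9310

€180,636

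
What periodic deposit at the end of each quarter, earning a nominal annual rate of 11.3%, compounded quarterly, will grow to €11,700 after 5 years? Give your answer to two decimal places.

€443.23

With 4 periods per year: i = 0.02825, n = 20.
PMT = 11700 / ( [(1+0.02825)^20 − 1] / 0.02825 ) = 11700 / 26.397136 = 443.2299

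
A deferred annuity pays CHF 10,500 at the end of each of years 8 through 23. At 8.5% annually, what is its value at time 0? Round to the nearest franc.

PV at t=7 (ordinary 16-year annuity): 10500 × a(16|0.085) = 10500 × 8.575333 = 90,040.9991
Discount back 7 years: 90,040.9991 × (1+0.085)^(−7) = 90,040.9991 × 0.564926 = 50,866.5331

CHF 50,867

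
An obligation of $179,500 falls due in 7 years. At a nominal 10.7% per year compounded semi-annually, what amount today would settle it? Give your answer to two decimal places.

$86,532.83

With 2 periods per year: i = 0.0535, n = 14.
Discount factor = (1+0.0535)^(−14) = 0.482077; PV = 179,500 × 0.482077 = 86,532.8273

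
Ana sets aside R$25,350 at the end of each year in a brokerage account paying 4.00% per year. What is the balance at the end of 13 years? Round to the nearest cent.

Accumulation factor s(13|0.04) = 16.626838; FV = 25350 × 16.626838 = 421,490.3353

R$421,490.34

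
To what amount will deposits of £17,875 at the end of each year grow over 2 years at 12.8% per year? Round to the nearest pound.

£38,038

FV = PMT · [(1+i)^n − 1] / i = 17875 · 2.128000 = 38,038.0000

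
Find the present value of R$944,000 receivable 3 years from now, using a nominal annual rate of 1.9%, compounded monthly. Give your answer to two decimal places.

Periodic rate i = 0.019/12 = 0.00158333; n = 3 × 12 = 36 periods.
Discount factor = (1+0.00158333)^(−36) = 0.944637; PV = 944,000 × 0.944637 = 891,736.9978

R$891,737.00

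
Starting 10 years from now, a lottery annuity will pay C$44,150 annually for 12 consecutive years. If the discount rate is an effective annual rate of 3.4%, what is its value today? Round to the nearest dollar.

PV at t=9 (ordinary 12-year annuity): 44150 × a(12|0.034) = 44150 × 9.720454 = 429,158.0582
Discount back 9 years: 429,158.0582 × (1+0.034)^(−9) = 429,158.0582 × 0.740142 = 317,637.9780

C$317,638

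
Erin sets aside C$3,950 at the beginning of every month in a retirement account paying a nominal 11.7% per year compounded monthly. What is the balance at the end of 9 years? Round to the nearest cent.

C$757,471.96

Periodic rate i = 0.117/12 = 0.00975; n = 9 × 12 = 108 periods.
FV = PMT · [(1+i)^n − 1] / i × (1+i) = 3950 · 191.765054 = 757,471.9633
(Beginning-of-period payments → annuity-due factor ×(1+i).)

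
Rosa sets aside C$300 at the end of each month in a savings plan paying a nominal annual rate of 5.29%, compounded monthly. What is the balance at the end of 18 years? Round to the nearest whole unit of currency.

Periodic rate i = 0.0529/12 = 0.00440833; n = 18 × 12 = 216 periods.
FV = 300 × [(1+0.00440833)^216 − 1] / 0.00440833 = 300 × 359.770259 = 107,931.0777

C$107,931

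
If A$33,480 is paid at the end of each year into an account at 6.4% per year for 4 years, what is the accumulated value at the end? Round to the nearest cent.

A$147,333.63

Accumulation factor s(4|0.064) = 4.400646; FV = 33480 × 4.400646 = 147,333.6329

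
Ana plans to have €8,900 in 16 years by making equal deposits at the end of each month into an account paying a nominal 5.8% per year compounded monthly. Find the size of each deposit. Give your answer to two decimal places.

i = 0.058/12 = 0.00483333 per month; n = 16·12 = 192.
FV-annuity factor = 315.268355; PMT = 8900 / 315.268355 = 28.2299

€28.23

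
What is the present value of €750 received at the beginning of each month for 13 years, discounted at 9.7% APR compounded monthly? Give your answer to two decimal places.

Periodic rate i = 0.097/12 = 0.00808333; n = 13 × 12 = 156 periods.
PV = PMT · [1 − (1+i)^(−n)] / i × (1+i) = 750 · 89.192224 = 66,894.1681
(Beginning-of-period payments → annuity-due factor ×(1+i).)

€66,894.17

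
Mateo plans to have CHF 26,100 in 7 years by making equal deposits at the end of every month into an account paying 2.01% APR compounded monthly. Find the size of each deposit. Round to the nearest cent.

CHF 289.63

Periodic rate i = 0.0201/12 = 0.001675; n = 7 × 12 = 84 periods.
FV-annuity factor = 90.115697; PMT = 26100 / 90.115697 = 289.6277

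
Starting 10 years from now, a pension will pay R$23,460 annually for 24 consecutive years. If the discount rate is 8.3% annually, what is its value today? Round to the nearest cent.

R$117,561.89

PV at t=9 (ordinary 24-year annuity): 23460 × a(24|0.083) = 23460 × 10.270573 = 240,947.6352
Discount back 9 years: 240,947.6352 × (1+0.083)^(−9) = 240,947.6352 × 0.487915 = 117,561.8898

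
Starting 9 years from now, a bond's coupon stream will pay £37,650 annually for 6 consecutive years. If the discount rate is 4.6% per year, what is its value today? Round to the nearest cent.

PV at t=8 (ordinary 6-year annuity): 37650 × a(6|0.046) = 37650 × 5.141272 = 193,568.8836
Discount back 8 years: 193,568.8836 × (1+0.046)^(−8) = 193,568.8836 × 0.697825 = 135,077.2060

£135,077.21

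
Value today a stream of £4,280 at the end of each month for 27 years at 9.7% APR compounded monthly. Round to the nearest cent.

£490,489.58

i = 0.097/12 = 0.00808333 per month; n = 27·12 = 324.
Annuity factor a(324|0.00808333) = 114.600368; PV = 4280 × 114.600368 = 490,489.5769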